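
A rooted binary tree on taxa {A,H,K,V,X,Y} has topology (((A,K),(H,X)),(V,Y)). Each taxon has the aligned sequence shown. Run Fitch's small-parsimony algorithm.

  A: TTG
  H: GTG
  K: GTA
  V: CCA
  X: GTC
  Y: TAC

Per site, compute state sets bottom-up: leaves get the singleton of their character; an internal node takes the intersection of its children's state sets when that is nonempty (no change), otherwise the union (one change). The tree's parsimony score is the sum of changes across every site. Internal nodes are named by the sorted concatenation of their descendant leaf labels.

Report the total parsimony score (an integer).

9

AK@0: {T} ∪ {G} = {G,T} (union, +1)
HX@0: {G} ∩ {G} = {G} (intersection, +0)
AHKX@0: {G,T} ∩ {G} = {G} (intersection, +0)
VY@0: {C} ∪ {T} = {C,T} (union, +1)
AHKVXY@0: {G} ∪ {C,T} = {C,G,T} (union, +1)
AK@1: {T} ∩ {T} = {T} (intersection, +0)
HX@1: {T} ∩ {T} = {T} (intersection, +0)
AHKX@1: {T} ∩ {T} = {T} (intersection, +0)
VY@1: {C} ∪ {A} = {A,C} (union, +1)
AHKVXY@1: {T} ∪ {A,C} = {A,C,T} (union, +1)
AK@2: {G} ∪ {A} = {A,G} (union, +1)
HX@2: {G} ∪ {C} = {C,G} (union, +1)
AHKX@2: {A,G} ∩ {C,G} = {G} (intersection, +0)
VY@2: {A} ∪ {C} = {A,C} (union, +1)
AHKVXY@2: {G} ∪ {A,C} = {A,C,G} (union, +1)
per-site changes: [3, 2, 4]; total = 9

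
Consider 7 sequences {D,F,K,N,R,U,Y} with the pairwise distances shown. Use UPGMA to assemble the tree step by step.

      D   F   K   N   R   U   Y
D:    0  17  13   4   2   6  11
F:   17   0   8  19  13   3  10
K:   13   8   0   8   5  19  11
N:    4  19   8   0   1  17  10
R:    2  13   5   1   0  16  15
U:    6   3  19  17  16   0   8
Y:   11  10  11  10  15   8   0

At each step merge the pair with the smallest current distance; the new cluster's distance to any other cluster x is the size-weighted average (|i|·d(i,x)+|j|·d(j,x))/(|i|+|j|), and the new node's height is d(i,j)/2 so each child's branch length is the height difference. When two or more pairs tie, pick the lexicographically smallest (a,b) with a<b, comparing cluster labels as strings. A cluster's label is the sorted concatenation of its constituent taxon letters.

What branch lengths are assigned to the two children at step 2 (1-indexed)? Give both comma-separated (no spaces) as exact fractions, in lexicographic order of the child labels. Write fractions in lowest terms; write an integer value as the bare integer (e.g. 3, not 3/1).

3/2,1

1. join N+R (d=1) ⇒ NR; edges |N|=1/2, |R|=1/2
  updated: d(D,NR)=3, d(F,NR)=16, d(K,NR)=13/2, d(NR,U)=33/2, d(NR,Y)=25/2
2. join D+NR (d=3) ⇒ DNR; edges |D|=3/2, |NR|=1
  updated: d(DNR,F)=49/3, d(DNR,K)=26/3, d(DNR,U)=13, d(DNR,Y)=12
3. join F+U (d=3) ⇒ FU; edges |F|=3/2, |U|=3/2
  updated: d(DNR,FU)=44/3, d(FU,K)=27/2, d(FU,Y)=9
4. join DNR+K (d=26/3) ⇒ DKNR; edges |DNR|=17/6, |K|=13/3
  updated: d(DKNR,FU)=115/8, d(DKNR,Y)=47/4
5. join FU+Y (d=9) ⇒ FUY; edges |FU|=3, |Y|=9/2
  updated: d(DKNR,FUY)=27/2
6. join DKNR+FUY (d=27/2) ⇒ DFKNRUY; edges |DKNR|=29/12, |FUY|=9/4
final tree: (((D:3/2,(N:1/2,R:1/2):1):17/6,K:13/3):29/12,((F:3/2,U:3/2):3,Y:9/2):9/4)
total length: 155/6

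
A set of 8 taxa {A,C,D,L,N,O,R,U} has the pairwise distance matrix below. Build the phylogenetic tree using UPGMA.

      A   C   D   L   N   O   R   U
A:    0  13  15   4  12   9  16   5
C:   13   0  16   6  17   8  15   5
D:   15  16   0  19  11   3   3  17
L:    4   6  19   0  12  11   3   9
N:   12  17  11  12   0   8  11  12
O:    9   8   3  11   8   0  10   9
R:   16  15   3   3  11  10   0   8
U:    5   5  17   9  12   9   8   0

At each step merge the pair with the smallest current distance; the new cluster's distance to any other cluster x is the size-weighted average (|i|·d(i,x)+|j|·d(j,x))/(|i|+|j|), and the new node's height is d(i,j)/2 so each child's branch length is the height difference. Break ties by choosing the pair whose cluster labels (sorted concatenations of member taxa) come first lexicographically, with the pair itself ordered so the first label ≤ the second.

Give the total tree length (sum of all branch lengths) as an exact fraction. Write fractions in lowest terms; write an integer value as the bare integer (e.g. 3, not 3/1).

633/20

iteration 1: select D,O (d=3); attach at lengths (3/2, 3/2); label the merged cluster DO
  updated: d(A,DO)=12, d(C,DO)=12, d(DO,L)=15, d(DO,N)=19/2, d(DO,R)=13/2, d(DO,U)=13
iteration 2: select L,R (d=3); attach at lengths (3/2, 3/2); label the merged cluster LR
  updated: d(A,LR)=10, d(C,LR)=21/2, d(DO,LR)=43/4, d(LR,N)=23/2, d(LR,U)=17/2
iteration 3: select A,U (d=5); attach at lengths (5/2, 5/2); label the merged cluster AU
  updated: d(AU,C)=9, d(AU,DO)=25/2, d(AU,LR)=37/4, d(AU,N)=12
iteration 4: select AU,C (d=9); attach at lengths (2, 9/2); label the merged cluster ACU
  updated: d(ACU,DO)=37/3, d(ACU,LR)=29/3, d(ACU,N)=41/3
iteration 5: select DO,N (d=19/2); attach at lengths (13/4, 19/4); label the merged cluster DNO
  updated: d(ACU,DNO)=115/9, d(DNO,LR)=11
iteration 6: select ACU,LR (d=29/3); attach at lengths (1/3, 10/3); label the merged cluster ACLRU
  updated: d(ACLRU,DNO)=181/15
iteration 7: select ACLRU,DNO (d=181/15); attach at lengths (6/5, 77/60); label the merged cluster ACDLNORU
final tree: ((((A:5/2,U:5/2):2,C:9/2):1/3,(L:3/2,R:3/2):10/3):6/5,((D:3/2,O:3/2):13/4,N:19/4):77/60)
total length: 633/20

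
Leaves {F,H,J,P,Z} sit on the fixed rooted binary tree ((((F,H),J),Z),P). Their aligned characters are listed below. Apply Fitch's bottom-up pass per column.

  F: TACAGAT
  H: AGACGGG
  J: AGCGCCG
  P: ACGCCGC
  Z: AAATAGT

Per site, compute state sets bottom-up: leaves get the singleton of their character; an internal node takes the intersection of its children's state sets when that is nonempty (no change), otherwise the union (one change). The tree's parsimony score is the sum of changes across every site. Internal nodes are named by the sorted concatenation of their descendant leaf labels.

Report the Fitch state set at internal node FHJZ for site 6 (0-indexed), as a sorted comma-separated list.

[col 0] FH: children F:{T}, H:{A} ∪→ {A,T}; cost 1
[col 0] FHJ: children FH:{A,T}, J:{A} ∩→ {A}; cost 0
[col 0] FHJZ: children FHJ:{A}, Z:{A} ∩→ {A}; cost 0
[col 0] FHJPZ: children FHJZ:{A}, P:{A} ∩→ {A}; cost 0
[col 1] FH: children F:{A}, H:{G} ∪→ {A,G}; cost 1
[col 1] FHJ: children FH:{A,G}, J:{G} ∩→ {G}; cost 0
[col 1] FHJZ: children FHJ:{G}, Z:{A} ∪→ {A,G}; cost 1
[col 1] FHJPZ: children FHJZ:{A,G}, P:{C} ∪→ {A,C,G}; cost 1
[col 2] FH: children F:{C}, H:{A} ∪→ {A,C}; cost 1
[col 2] FHJ: children FH:{A,C}, J:{C} ∩→ {C}; cost 0
[col 2] FHJZ: children FHJ:{C}, Z:{A} ∪→ {A,C}; cost 1
[col 2] FHJPZ: children FHJZ:{A,C}, P:{G} ∪→ {A,C,G}; cost 1
[col 3] FH: children F:{A}, H:{C} ∪→ {A,C}; cost 1
[col 3] FHJ: children FH:{A,C}, J:{G} ∪→ {A,C,G}; cost 1
[col 3] FHJZ: children FHJ:{A,C,G}, Z:{T} ∪→ {A,C,G,T}; cost 1
[col 3] FHJPZ: children FHJZ:{A,C,G,T}, P:{C} ∩→ {C}; cost 0
[col 4] FH: children F:{G}, H:{G} ∩→ {G}; cost 0
[col 4] FHJ: children FH:{G}, J:{C} ∪→ {C,G}; cost 1
[col 4] FHJZ: children FHJ:{C,G}, Z:{A} ∪→ {A,C,G}; cost 1
[col 4] FHJPZ: children FHJZ:{A,C,G}, P:{C} ∩→ {C}; cost 0
[col 5] FH: children F:{A}, H:{G} ∪→ {A,G}; cost 1
[col 5] FHJ: children FH:{A,G}, J:{C} ∪→ {A,C,G}; cost 1
[col 5] FHJZ: children FHJ:{A,C,G}, Z:{G} ∩→ {G}; cost 0
[col 5] FHJPZ: children FHJZ:{G}, P:{G} ∩→ {G}; cost 0
[col 6] FH: children F:{T}, H:{G} ∪→ {G,T}; cost 1
[col 6] FHJ: children FH:{G,T}, J:{G} ∩→ {G}; cost 0
[col 6] FHJZ: children FHJ:{G}, Z:{T} ∪→ {G,T}; cost 1
[col 6] FHJPZ: children FHJZ:{G,T}, P:{C} ∪→ {C,G,T}; cost 1
per-site changes: [1, 3, 3, 3, 2, 2, 3]; total = 17

G,T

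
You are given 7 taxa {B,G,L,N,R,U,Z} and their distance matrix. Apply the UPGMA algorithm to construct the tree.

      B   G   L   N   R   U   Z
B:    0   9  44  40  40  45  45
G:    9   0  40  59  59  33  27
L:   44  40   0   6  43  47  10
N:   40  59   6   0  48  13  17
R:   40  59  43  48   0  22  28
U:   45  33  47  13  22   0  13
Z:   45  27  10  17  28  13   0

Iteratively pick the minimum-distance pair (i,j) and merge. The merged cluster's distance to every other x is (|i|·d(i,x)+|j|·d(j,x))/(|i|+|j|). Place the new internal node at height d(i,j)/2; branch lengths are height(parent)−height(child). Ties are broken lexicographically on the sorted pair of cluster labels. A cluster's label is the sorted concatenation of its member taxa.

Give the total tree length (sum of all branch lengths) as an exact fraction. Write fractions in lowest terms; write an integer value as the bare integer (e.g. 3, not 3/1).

1. join L+N (d=6) ⇒ LN; edges |L|=3, |N|=3
  updated: d(B,LN)=42, d(G,LN)=99/2, d(LN,R)=91/2, d(LN,U)=30, d(LN,Z)=27/2
2. join B+G (d=9) ⇒ BG; edges |B|=9/2, |G|=9/2
  updated: d(BG,LN)=183/4, d(BG,R)=99/2, d(BG,U)=39, d(BG,Z)=36
3. join U+Z (d=13) ⇒ UZ; edges |U|=13/2, |Z|=13/2
  updated: d(BG,UZ)=75/2, d(LN,UZ)=87/4, d(R,UZ)=25
4. join LN+UZ (d=87/4) ⇒ LNUZ; edges |LN|=63/8, |UZ|=35/8
  updated: d(BG,LNUZ)=333/8, d(LNUZ,R)=141/4
5. join LNUZ+R (d=141/4) ⇒ LNRUZ; edges |LNUZ|=27/4, |R|=141/8
  updated: d(BG,LNRUZ)=216/5
6. join BG+LNRUZ (d=216/5) ⇒ BGLNRUZ; edges |BG|=171/10, |LNRUZ|=159/40
final tree: ((B:9/2,G:9/2):171/10,(((L:3,N:3):63/8,(U:13/2,Z:13/2):35/8):27/4,R:141/8):159/40)
total length: 857/10

857/10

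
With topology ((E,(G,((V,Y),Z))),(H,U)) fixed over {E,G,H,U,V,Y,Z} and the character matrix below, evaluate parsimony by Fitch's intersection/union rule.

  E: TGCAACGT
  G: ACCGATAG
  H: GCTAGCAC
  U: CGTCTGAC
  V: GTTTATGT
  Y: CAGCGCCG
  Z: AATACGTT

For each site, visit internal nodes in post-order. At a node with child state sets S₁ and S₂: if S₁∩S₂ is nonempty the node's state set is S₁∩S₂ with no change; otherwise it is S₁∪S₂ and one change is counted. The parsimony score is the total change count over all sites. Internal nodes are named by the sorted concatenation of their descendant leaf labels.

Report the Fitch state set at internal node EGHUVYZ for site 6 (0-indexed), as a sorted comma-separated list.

VY@0: {G} ∪ {C} = {C,G} (union, +1)
VYZ@0: {C,G} ∪ {A} = {A,C,G} (union, +1)
GVYZ@0: {A} ∩ {A,C,G} = {A} (intersection, +0)
EGVYZ@0: {T} ∪ {A} = {A,T} (union, +1)
HU@0: {G} ∪ {C} = {C,G} (union, +1)
EGHUVYZ@0: {A,T} ∪ {C,G} = {A,C,G,T} (union, +1)
VY@1: {T} ∪ {A} = {A,T} (union, +1)
VYZ@1: {A,T} ∩ {A} = {A} (intersection, +0)
GVYZ@1: {C} ∪ {A} = {A,C} (union, +1)
EGVYZ@1: {G} ∪ {A,C} = {A,C,G} (union, +1)
HU@1: {C} ∪ {G} = {C,G} (union, +1)
EGHUVYZ@1: {A,C,G} ∩ {C,G} = {C,G} (intersection, +0)
VY@2: {T} ∪ {G} = {G,T} (union, +1)
VYZ@2: {G,T} ∩ {T} = {T} (intersection, +0)
GVYZ@2: {C} ∪ {T} = {C,T} (union, +1)
EGVYZ@2: {C} ∩ {C,T} = {C} (intersection, +0)
HU@2: {T} ∩ {T} = {T} (intersection, +0)
EGHUVYZ@2: {C} ∪ {T} = {C,T} (union, +1)
VY@3: {T} ∪ {C} = {C,T} (union, +1)
VYZ@3: {C,T} ∪ {A} = {A,C,T} (union, +1)
GVYZ@3: {G} ∪ {A,C,T} = {A,C,G,T} (union, +1)
EGVYZ@3: {A} ∩ {A,C,G,T} = {A} (intersection, +0)
HU@3: {A} ∪ {C} = {A,C} (union, +1)
EGHUVYZ@3: {A} ∩ {A,C} = {A} (intersection, +0)
VY@4: {A} ∪ {G} = {A,G} (union, +1)
VYZ@4: {A,G} ∪ {C} = {A,C,G} (union, +1)
GVYZ@4: {A} ∩ {A,C,G} = {A} (intersection, +0)
EGVYZ@4: {A} ∩ {A} = {A} (intersection, +0)
HU@4: {G} ∪ {T} = {G,T} (union, +1)
EGHUVYZ@4: {A} ∪ {G,T} = {A,G,T} (union, +1)
VY@5: {T} ∪ {C} = {C,T} (union, +1)
VYZ@5: {C,T} ∪ {G} = {C,G,T} (union, +1)
GVYZ@5: {T} ∩ {C,G,T} = {T} (intersection, +0)
EGVYZ@5: {C} ∪ {T} = {C,T} (union, +1)
HU@5: {C} ∪ {G} = {C,G} (union, +1)
EGHUVYZ@5: {C,T} ∩ {C,G} = {C} (intersection, +0)
VY@6: {G} ∪ {C} = {C,G} (union, +1)
VYZ@6: {C,G} ∪ {T} = {C,G,T} (union, +1)
GVYZ@6: {A} ∪ {C,G,T} = {A,C,G,T} (union, +1)
EGVYZ@6: {G} ∩ {A,C,G,T} = {G} (intersection, +0)
HU@6: {A} ∩ {A} = {A} (intersection, +0)
EGHUVYZ@6: {G} ∪ {A} = {A,G} (union, +1)
VY@7: {T} ∪ {G} = {G,T} (union, +1)
VYZ@7: {G,T} ∩ {T} = {T} (intersection, +0)
GVYZ@7: {G} ∪ {T} = {G,T} (union, +1)
EGVYZ@7: {T} ∩ {G,T} = {T} (intersection, +0)
HU@7: {C} ∩ {C} = {C} (intersection, +0)
EGHUVYZ@7: {T} ∪ {C} = {C,T} (union, +1)
per-site changes: [5, 4, 3, 4, 4, 4, 4, 3]; total = 31

A,G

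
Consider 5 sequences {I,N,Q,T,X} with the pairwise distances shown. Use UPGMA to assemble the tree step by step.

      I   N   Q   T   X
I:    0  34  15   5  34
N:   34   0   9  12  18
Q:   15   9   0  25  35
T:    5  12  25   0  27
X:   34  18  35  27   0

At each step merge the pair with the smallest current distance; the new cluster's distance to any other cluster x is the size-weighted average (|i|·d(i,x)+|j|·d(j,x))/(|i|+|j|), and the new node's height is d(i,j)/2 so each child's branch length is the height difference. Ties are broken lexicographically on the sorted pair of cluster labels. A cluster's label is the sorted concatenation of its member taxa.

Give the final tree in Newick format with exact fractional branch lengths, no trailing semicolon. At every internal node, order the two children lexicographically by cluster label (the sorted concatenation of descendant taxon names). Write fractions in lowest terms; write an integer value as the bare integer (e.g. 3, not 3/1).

(((I:5/2,T:5/2):33/4,(N:9/2,Q:9/2):25/4):7/2,X:57/4)

1. join I+T (d=5) ⇒ IT; edges |I|=5/2, |T|=5/2
  updated: d(IT,N)=23, d(IT,Q)=20, d(IT,X)=61/2
2. join N+Q (d=9) ⇒ NQ; edges |N|=9/2, |Q|=9/2
  updated: d(IT,NQ)=43/2, d(NQ,X)=53/2
3. join IT+NQ (d=43/2) ⇒ INQT; edges |IT|=33/4, |NQ|=25/4
  updated: d(INQT,X)=57/2
4. join INQT+X (d=57/2) ⇒ INQTX; edges |INQT|=7/2, |X|=57/4
final tree: (((I:5/2,T:5/2):33/4,(N:9/2,Q:9/2):25/4):7/2,X:57/4)
total length: 185/4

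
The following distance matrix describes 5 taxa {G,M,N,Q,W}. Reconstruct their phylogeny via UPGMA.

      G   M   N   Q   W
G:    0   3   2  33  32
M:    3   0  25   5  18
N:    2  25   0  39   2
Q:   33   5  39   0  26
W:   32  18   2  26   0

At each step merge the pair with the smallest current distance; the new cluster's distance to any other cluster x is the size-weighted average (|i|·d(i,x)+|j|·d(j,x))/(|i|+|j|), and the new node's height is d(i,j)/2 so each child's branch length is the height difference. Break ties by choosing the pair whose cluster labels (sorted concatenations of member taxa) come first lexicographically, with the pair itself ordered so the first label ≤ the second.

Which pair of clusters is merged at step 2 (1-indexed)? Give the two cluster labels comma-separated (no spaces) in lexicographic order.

M,Q

1. join G+N (d=2) ⇒ GN; edges |G|=1, |N|=1
  updated: d(GN,M)=14, d(GN,Q)=36, d(GN,W)=17
2. join M+Q (d=5) ⇒ MQ; edges |M|=5/2, |Q|=5/2
  updated: d(GN,MQ)=25, d(MQ,W)=22
3. join GN+W (d=17) ⇒ GNW; edges |GN|=15/2, |W|=17/2
  updated: d(GNW,MQ)=24
4. join GNW+MQ (d=24) ⇒ GMNQW; edges |GNW|=7/2, |MQ|=19/2
final tree: (((G:1,N:1):15/2,W:17/2):7/2,(M:5/2,Q:5/2):19/2)
total length: 36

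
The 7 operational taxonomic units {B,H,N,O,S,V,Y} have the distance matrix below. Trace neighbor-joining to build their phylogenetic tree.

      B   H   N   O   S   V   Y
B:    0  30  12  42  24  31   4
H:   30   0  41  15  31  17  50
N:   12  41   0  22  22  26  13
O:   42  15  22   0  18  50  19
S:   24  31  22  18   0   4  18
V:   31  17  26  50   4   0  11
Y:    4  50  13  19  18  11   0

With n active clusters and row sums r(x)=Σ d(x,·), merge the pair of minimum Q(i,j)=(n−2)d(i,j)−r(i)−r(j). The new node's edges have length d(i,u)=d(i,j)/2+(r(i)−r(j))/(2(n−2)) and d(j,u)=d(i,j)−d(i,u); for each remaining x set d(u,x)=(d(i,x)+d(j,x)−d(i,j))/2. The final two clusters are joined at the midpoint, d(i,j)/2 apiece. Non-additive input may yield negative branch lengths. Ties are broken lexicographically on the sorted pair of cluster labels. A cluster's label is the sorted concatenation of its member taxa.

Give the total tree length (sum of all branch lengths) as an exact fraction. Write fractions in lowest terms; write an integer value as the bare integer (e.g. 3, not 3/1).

963/16

1. join H+O (d=15, Q=-275) ⇒ HO; edges |H|=93/10, |O|=57/10
  updated: d(B,HO)=57/2, d(HO,N)=24, d(HO,S)=17, d(HO,V)=26, d(HO,Y)=27
2. join S+V (d=4, Q=-167) ⇒ SV; edges |S|=3/8, |V|=29/8
  updated: d(B,SV)=51/2, d(HO,SV)=39/2, d(N,SV)=22, d(SV,Y)=25/2
3. join HO+SV (d=39/2, Q=-120) ⇒ HOSV; edges |HO|=13, |SV|=13/2
  updated: d(B,HOSV)=69/4, d(HOSV,N)=53/4, d(HOSV,Y)=10
4. join B+Y (d=4, Q=-209/4) ⇒ BY; edges |B|=57/16, |Y|=7/16
  updated: d(BY,HOSV)=93/8, d(BY,N)=21/2
5. join BY+HOSV (d=93/8, Q=-283/8) ⇒ BHOSVY; edges |BY|=71/16, |HOSV|=115/16
  updated: d(BHOSVY,N)=97/16
6. join BHOSVY+N (d=97/16) ⇒ BHNOSVY; edges |BHOSVY|=97/32, |N|=97/32
final tree: (((B:57/16,Y:7/16):71/16,((H:93/10,O:57/10):13,(S:3/8,V:29/8):13/2):115/16):97/32,N:97/32)
total length: 963/16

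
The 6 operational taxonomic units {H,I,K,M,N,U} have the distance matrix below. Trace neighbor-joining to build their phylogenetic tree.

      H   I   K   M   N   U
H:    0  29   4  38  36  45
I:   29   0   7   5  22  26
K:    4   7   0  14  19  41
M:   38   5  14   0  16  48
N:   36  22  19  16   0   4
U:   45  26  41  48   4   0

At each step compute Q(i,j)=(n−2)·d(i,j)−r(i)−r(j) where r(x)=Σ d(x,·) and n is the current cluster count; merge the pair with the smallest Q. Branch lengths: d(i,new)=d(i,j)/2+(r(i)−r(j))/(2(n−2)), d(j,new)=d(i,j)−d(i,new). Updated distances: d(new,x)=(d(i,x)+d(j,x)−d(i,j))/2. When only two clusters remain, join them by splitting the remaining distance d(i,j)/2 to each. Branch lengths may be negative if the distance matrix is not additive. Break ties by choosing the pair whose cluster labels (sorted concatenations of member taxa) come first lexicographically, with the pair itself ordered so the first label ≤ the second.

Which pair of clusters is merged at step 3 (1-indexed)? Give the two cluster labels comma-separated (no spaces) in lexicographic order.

HK,NU

iteration 1: select N,U (d=4, Q=-245); attach at lengths (-51/8, 83/8); label the merged cluster NU
  updated: d(H,NU)=77/2, d(I,NU)=22, d(K,NU)=28, d(M,NU)=30
iteration 2: select H,K (d=4, Q=-301/2); attach at lengths (137/12, -89/12); label the merged cluster HK
  updated: d(HK,I)=16, d(HK,M)=24, d(HK,NU)=125/4
iteration 3: select HK,NU (d=125/4, Q=-92); attach at lengths (101/8, 149/8); label the merged cluster HKNU
  updated: d(HKNU,I)=27/8, d(HKNU,M)=91/8
iteration 4: select HKNU,I (d=27/8, Q=-79/4); attach at lengths (39/8, -3/2); label the merged cluster HIKNU
  updated: d(HIKNU,M)=13/2
iteration 5: select HIKNU,M (d=13/2); attach at lengths (13/4, 13/4); label the merged cluster HIKMNU
final tree: ((((H:137/12,K:-89/12):101/8,(N:-51/8,U:83/8):149/8):39/8,I:-3/2):13/4,M:13/4)
total length: 393/8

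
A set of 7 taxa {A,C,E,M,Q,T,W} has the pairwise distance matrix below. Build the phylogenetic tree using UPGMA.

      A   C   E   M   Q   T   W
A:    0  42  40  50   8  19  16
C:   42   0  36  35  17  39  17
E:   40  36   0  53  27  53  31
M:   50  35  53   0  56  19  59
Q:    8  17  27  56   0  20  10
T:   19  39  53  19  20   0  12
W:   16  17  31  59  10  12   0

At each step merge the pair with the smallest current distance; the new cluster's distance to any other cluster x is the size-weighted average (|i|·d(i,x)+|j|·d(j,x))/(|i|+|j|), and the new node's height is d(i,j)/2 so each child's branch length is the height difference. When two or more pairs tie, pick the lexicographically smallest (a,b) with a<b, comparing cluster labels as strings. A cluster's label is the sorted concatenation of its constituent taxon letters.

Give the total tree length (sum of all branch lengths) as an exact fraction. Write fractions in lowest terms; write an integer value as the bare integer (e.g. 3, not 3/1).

1448/15

iteration 1: select A,Q (d=8); attach at lengths (4, 4); label the merged cluster AQ
  updated: d(AQ,C)=59/2, d(AQ,E)=67/2, d(AQ,M)=53, d(AQ,T)=39/2, d(AQ,W)=13
iteration 2: select T,W (d=12); attach at lengths (6, 6); label the merged cluster TW
  updated: d(AQ,TW)=65/4, d(C,TW)=28, d(E,TW)=42, d(M,TW)=39
iteration 3: select AQ,TW (d=65/4); attach at lengths (33/8, 17/8); label the merged cluster AQTW
  updated: d(AQTW,C)=115/4, d(AQTW,E)=151/4, d(AQTW,M)=46
iteration 4: select AQTW,C (d=115/4); attach at lengths (25/4, 115/8); label the merged cluster ACQTW
  updated: d(ACQTW,E)=187/5, d(ACQTW,M)=219/5
iteration 5: select ACQTW,E (d=187/5); attach at lengths (173/40, 187/10); label the merged cluster ACEQTW
  updated: d(ACEQTW,M)=136/3
iteration 6: select ACEQTW,M (d=136/3); attach at lengths (119/30, 68/3); label the merged cluster ACEMQTW
final tree: (((((A:4,Q:4):33/8,(T:6,W:6):17/8):25/4,C:115/8):173/40,E:187/10):119/30,M:68/3)
total length: 1448/15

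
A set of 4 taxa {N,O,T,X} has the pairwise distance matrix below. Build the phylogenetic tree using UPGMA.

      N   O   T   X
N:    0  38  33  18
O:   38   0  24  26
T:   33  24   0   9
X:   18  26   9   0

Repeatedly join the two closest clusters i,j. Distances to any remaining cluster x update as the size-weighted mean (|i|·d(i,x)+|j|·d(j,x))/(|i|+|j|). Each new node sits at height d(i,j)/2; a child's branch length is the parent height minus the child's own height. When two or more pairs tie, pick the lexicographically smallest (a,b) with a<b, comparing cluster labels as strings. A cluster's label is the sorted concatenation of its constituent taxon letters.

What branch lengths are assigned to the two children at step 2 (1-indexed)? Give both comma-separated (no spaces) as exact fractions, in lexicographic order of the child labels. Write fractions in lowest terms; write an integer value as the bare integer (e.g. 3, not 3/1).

25/2,8

step 1: merge (T,X) at d=9; branch lengths T→9/2, X→9/2; new cluster TX
  updated: d(N,TX)=51/2, d(O,TX)=25
step 2: merge (O,TX) at d=25; branch lengths O→25/2, TX→8; new cluster OTX
  updated: d(N,OTX)=89/3
step 3: merge (N,OTX) at d=89/3; branch lengths N→89/6, OTX→7/3; new cluster NOTX
final tree: (N:89/6,(O:25/2,(T:9/2,X:9/2):8):7/3)
total length: 140/3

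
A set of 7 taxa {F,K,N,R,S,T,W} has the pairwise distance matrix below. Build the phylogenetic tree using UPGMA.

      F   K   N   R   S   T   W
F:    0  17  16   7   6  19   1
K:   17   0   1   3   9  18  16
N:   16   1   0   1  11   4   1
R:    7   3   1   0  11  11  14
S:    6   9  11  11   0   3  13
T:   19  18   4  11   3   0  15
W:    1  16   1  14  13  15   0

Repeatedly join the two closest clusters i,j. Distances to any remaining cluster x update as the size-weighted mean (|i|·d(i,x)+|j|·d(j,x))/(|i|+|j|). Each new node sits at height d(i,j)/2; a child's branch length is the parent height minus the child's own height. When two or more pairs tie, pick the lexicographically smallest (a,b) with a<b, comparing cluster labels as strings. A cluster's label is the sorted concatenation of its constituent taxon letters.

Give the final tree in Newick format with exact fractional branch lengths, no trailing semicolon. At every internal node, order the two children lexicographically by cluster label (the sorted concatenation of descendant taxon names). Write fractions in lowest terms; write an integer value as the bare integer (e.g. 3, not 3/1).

((F:1/2,W:1/2):57/10,(((K:1/2,N:1/2):1/2,R:1):13/3,(S:3/2,T:3/2):23/6):13/15)

1. join F+W (d=1) ⇒ FW; edges |F|=1/2, |W|=1/2
  updated: d(FW,K)=33/2, d(FW,N)=17/2, d(FW,R)=21/2, d(FW,S)=19/2, d(FW,T)=17
2. join K+N (d=1) ⇒ KN; edges |K|=1/2, |N|=1/2
  updated: d(FW,KN)=25/2, d(KN,R)=2, d(KN,S)=10, d(KN,T)=11
3. join KN+R (d=2) ⇒ KNR; edges |KN|=1/2, |R|=1
  updated: d(FW,KNR)=71/6, d(KNR,S)=31/3, d(KNR,T)=11
4. join S+T (d=3) ⇒ ST; edges |S|=3/2, |T|=3/2
  updated: d(FW,ST)=53/4, d(KNR,ST)=32/3
5. join KNR+ST (d=32/3) ⇒ KNRST; edges |KNR|=13/3, |ST|=23/6
  updated: d(FW,KNRST)=62/5
6. join FW+KNRST (d=62/5) ⇒ FKNRSTW; edges |FW|=57/10, |KNRST|=13/15
final tree: ((F:1/2,W:1/2):57/10,(((K:1/2,N:1/2):1/2,R:1):13/3,(S:3/2,T:3/2):23/6):13/15)
total length: 637/30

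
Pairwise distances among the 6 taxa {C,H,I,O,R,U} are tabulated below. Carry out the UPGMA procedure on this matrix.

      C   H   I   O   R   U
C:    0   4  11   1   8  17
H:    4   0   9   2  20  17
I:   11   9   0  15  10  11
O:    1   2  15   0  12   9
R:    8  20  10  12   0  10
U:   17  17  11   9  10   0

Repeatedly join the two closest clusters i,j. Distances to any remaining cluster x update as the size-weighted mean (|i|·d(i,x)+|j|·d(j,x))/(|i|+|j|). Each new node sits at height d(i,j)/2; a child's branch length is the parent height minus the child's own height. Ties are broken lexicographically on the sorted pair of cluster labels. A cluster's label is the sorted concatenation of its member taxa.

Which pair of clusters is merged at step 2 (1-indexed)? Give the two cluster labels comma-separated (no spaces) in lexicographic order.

CO,H

iteration 1: select C,O (d=1); attach at lengths (1/2, 1/2); label the merged cluster CO
  updated: d(CO,H)=3, d(CO,I)=13, d(CO,R)=10, d(CO,U)=13
iteration 2: select CO,H (d=3); attach at lengths (1, 3/2); label the merged cluster CHO
  updated: d(CHO,I)=35/3, d(CHO,R)=40/3, d(CHO,U)=43/3
iteration 3: select I,R (d=10); attach at lengths (5, 5); label the merged cluster IR
  updated: d(CHO,IR)=25/2, d(IR,U)=21/2
iteration 4: select IR,U (d=21/2); attach at lengths (1/4, 21/4); label the merged cluster IRU
  updated: d(CHO,IRU)=118/9
iteration 5: select CHO,IRU (d=118/9); attach at lengths (91/18, 47/36); label the merged cluster CHIORU
final tree: (((C:1/2,O:1/2):1,H:3/2):91/18,((I:5,R:5):1/4,U:21/4):47/36)
total length: 913/36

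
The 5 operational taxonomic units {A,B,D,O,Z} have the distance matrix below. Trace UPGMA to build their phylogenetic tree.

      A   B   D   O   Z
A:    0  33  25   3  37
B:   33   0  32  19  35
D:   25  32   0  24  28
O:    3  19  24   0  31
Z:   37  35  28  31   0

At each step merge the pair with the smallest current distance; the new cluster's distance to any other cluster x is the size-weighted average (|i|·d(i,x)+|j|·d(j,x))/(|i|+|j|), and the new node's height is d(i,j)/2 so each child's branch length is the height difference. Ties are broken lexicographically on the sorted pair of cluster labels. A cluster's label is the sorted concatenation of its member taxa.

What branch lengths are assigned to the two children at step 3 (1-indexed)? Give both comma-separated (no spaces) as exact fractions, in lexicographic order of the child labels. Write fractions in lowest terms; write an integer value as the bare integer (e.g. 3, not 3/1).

1. join A+O (d=3) ⇒ AO; edges |A|=3/2, |O|=3/2
  updated: d(AO,B)=26, d(AO,D)=49/2, d(AO,Z)=34
2. join AO+D (d=49/2) ⇒ ADO; edges |AO|=43/4, |D|=49/4
  updated: d(ADO,B)=28, d(ADO,Z)=32
3. join ADO+B (d=28) ⇒ ABDO; edges |ADO|=7/4, |B|=14
  updated: d(ABDO,Z)=131/4
4. join ABDO+Z (d=131/4) ⇒ ABDOZ; edges |ABDO|=19/8, |Z|=131/8
final tree: ((((A:3/2,O:3/2):43/4,D:49/4):7/4,B:14):19/8,Z:131/8)
total length: 121/2

7/4,14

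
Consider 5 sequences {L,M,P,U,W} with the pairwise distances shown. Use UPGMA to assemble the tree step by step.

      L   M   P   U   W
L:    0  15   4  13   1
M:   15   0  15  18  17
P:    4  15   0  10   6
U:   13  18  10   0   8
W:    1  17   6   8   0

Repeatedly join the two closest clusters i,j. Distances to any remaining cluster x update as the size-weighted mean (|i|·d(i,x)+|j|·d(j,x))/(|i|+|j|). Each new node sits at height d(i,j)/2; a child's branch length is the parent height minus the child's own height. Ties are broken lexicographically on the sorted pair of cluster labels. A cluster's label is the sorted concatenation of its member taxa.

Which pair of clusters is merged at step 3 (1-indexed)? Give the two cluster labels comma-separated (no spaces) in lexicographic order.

iteration 1: select L,W (d=1); attach at lengths (1/2, 1/2); label the merged cluster LW
  updated: d(LW,M)=16, d(LW,P)=5, d(LW,U)=21/2
iteration 2: select LW,P (d=5); attach at lengths (2, 5/2); label the merged cluster LPW
  updated: d(LPW,M)=47/3, d(LPW,U)=31/3
iteration 3: select LPW,U (d=31/3); attach at lengths (8/3, 31/6); label the merged cluster LPUW
  updated: d(LPUW,M)=65/4
iteration 4: select LPUW,M (d=65/4); attach at lengths (71/24, 65/8); label the merged cluster LMPUW
final tree: ((((L:1/2,W:1/2):2,P:5/2):8/3,U:31/6):71/24,M:65/8)
total length: 293/12

LPW,U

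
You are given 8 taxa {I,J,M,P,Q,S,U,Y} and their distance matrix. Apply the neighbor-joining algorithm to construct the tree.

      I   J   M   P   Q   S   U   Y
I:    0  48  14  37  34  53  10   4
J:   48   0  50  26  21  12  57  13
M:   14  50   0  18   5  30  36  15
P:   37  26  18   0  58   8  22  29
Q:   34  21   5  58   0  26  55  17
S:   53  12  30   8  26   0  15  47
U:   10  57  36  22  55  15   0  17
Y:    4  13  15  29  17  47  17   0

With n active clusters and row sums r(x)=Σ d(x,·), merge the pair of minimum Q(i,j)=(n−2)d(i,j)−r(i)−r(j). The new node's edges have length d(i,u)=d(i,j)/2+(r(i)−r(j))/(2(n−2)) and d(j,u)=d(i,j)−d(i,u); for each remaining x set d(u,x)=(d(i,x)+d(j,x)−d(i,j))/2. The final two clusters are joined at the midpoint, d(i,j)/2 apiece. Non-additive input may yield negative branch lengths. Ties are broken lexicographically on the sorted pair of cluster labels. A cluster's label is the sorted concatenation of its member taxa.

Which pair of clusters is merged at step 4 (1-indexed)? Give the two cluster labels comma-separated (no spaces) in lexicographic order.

I,U

1. join M+Q (d=5, Q=-354) ⇒ MQ; edges |M|=-3/2, |Q|=13/2
  updated: d(I,MQ)=43/2, d(J,MQ)=33, d(MQ,P)=71/2, d(MQ,S)=51/2, d(MQ,U)=43, d(MQ,Y)=27/2
2. join J+S (d=12, Q=-579/2) ⇒ JS; edges |J|=177/20, |S|=63/20
  updated: d(I,JS)=89/2, d(JS,MQ)=93/4, d(JS,P)=11, d(JS,U)=30, d(JS,Y)=24
3. join JS+P (d=11, Q=-893/4) ⇒ JPS; edges |JS|=169/32, |P|=183/32
  updated: d(I,JPS)=141/4, d(JPS,MQ)=191/8, d(JPS,U)=41/2, d(JPS,Y)=21
4. join I+U (d=10, Q=-525/4) ⇒ IU; edges |I|=41/24, |U|=199/24
  updated: d(IU,JPS)=183/8, d(IU,MQ)=109/4, d(IU,Y)=11/2
5. join IU+Y (d=11/2, Q=-677/8) ⇒ IUY; edges |IU|=213/32, |Y|=-37/32
  updated: d(IUY,JPS)=307/16, d(IUY,MQ)=141/8
6. join IUY+JPS (d=307/16, Q=-971/16) ⇒ IJPSUY; edges |IUY|=207/32, |JPS|=407/32
  updated: d(IJPSUY,MQ)=357/32
7. join IJPSUY+MQ (d=357/32) ⇒ IJMPQSUY; edges |IJPSUY|=357/64, |MQ|=357/64
final tree: ((((I:41/24,U:199/24):213/32,Y:-37/32):207/32,((J:177/20,S:63/20):169/32,P:183/32):407/32):357/64,(M:-3/2,Q:13/2):357/64)
total length: 2363/32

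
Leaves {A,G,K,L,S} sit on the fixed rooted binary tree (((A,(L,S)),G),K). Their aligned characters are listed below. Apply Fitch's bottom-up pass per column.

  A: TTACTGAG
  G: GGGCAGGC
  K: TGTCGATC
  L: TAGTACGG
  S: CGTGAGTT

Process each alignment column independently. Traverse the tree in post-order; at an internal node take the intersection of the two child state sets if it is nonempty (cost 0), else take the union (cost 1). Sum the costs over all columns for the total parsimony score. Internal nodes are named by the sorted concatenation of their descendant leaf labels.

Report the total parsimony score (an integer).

[col 0] LS: children L:{T}, S:{C} ∪→ {C,T}; cost 1
[col 0] ALS: children A:{T}, LS:{C,T} ∩→ {T}; cost 0
[col 0] AGLS: children ALS:{T}, G:{G} ∪→ {G,T}; cost 1
[col 0] AGKLS: children AGLS:{G,T}, K:{T} ∩→ {T}; cost 0
[col 1] LS: children L:{A}, S:{G} ∪→ {A,G}; cost 1
[col 1] ALS: children A:{T}, LS:{A,G} ∪→ {A,G,T}; cost 1
[col 1] AGLS: children ALS:{A,G,T}, G:{G} ∩→ {G}; cost 0
[col 1] AGKLS: children AGLS:{G}, K:{G} ∩→ {G}; cost 0
[col 2] LS: children L:{G}, S:{T} ∪→ {G,T}; cost 1
[col 2] ALS: children A:{A}, LS:{G,T} ∪→ {A,G,T}; cost 1
[col 2] AGLS: children ALS:{A,G,T}, G:{G} ∩→ {G}; cost 0
[col 2] AGKLS: children AGLS:{G}, K:{T} ∪→ {G,T}; cost 1
[col 3] LS: children L:{T}, S:{G} ∪→ {G,T}; cost 1
[col 3] ALS: children A:{C}, LS:{G,T} ∪→ {C,G,T}; cost 1
[col 3] AGLS: children ALS:{C,G,T}, G:{C} ∩→ {C}; cost 0
[col 3] AGKLS: children AGLS:{C}, K:{C} ∩→ {C}; cost 0
[col 4] LS: children L:{A}, S:{A} ∩→ {A}; cost 0
[col 4] ALS: children A:{T}, LS:{A} ∪→ {A,T}; cost 1
[col 4] AGLS: children ALS:{A,T}, G:{A} ∩→ {A}; cost 0
[col 4] AGKLS: children AGLS:{A}, K:{G} ∪→ {A,G}; cost 1
[col 5] LS: children L:{C}, S:{G} ∪→ {C,G}; cost 1
[col 5] ALS: children A:{G}, LS:{C,G} ∩→ {G}; cost 0
[col 5] AGLS: children ALS:{G}, G:{G} ∩→ {G}; cost 0
[col 5] AGKLS: children AGLS:{G}, K:{A} ∪→ {A,G}; cost 1
[col 6] LS: children L:{G}, S:{T} ∪→ {G,T}; cost 1
[col 6] ALS: children A:{A}, LS:{G,T} ∪→ {A,G,T}; cost 1
[col 6] AGLS: children ALS:{A,G,T}, G:{G} ∩→ {G}; cost 0
[col 6] AGKLS: children AGLS:{G}, K:{T} ∪→ {G,T}; cost 1
[col 7] LS: children L:{G}, S:{T} ∪→ {G,T}; cost 1
[col 7] ALS: children A:{G}, LS:{G,T} ∩→ {G}; cost 0
[col 7] AGLS: children ALS:{G}, G:{C} ∪→ {C,G}; cost 1
[col 7] AGKLS: children AGLS:{C,G}, K:{C} ∩→ {C}; cost 0
per-site changes: [2, 2, 3, 2, 2, 2, 3, 2]; total = 18

18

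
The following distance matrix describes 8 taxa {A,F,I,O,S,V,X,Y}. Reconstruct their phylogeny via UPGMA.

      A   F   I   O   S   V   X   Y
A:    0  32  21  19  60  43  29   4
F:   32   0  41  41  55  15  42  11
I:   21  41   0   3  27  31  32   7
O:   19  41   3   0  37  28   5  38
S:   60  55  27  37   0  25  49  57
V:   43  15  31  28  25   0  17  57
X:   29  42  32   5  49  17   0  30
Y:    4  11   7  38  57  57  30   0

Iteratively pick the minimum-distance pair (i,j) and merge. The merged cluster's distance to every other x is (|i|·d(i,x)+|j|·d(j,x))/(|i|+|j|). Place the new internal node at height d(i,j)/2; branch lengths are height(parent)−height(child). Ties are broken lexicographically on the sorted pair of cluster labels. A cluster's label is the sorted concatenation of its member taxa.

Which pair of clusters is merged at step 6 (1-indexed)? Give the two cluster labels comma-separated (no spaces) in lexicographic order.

AIOXY,FV

iteration 1: select I,O (d=3); attach at lengths (3/2, 3/2); label the merged cluster IO
  updated: d(A,IO)=20, d(F,IO)=41, d(IO,S)=32, d(IO,V)=59/2, d(IO,X)=37/2, d(IO,Y)=45/2
iteration 2: select A,Y (d=4); attach at lengths (2, 2); label the merged cluster AY
  updated: d(AY,F)=43/2, d(AY,IO)=85/4, d(AY,S)=117/2, d(AY,V)=50, d(AY,X)=59/2
iteration 3: select F,V (d=15); attach at lengths (15/2, 15/2); label the merged cluster FV
  updated: d(AY,FV)=143/4, d(FV,IO)=141/4, d(FV,S)=40, d(FV,X)=59/2
iteration 4: select IO,X (d=37/2); attach at lengths (31/4, 37/4); label the merged cluster IOX
  updated: d(AY,IOX)=24, d(FV,IOX)=100/3, d(IOX,S)=113/3
iteration 5: select AY,IOX (d=24); attach at lengths (10, 11/4); label the merged cluster AIOXY
  updated: d(AIOXY,FV)=343/10, d(AIOXY,S)=46
iteration 6: select AIOXY,FV (d=343/10); attach at lengths (103/20, 193/20); label the merged cluster AFIOVXY
  updated: d(AFIOVXY,S)=310/7
iteration 7: select AFIOVXY,S (d=310/7); attach at lengths (699/140, 155/7); label the merged cluster AFIOSVXY
final tree: ((((A:2,Y:2):10,((I:3/2,O:3/2):31/4,X:37/4):11/4):103/20,(F:15/2,V:15/2):193/20):699/140,S:155/7)
total length: 3279/35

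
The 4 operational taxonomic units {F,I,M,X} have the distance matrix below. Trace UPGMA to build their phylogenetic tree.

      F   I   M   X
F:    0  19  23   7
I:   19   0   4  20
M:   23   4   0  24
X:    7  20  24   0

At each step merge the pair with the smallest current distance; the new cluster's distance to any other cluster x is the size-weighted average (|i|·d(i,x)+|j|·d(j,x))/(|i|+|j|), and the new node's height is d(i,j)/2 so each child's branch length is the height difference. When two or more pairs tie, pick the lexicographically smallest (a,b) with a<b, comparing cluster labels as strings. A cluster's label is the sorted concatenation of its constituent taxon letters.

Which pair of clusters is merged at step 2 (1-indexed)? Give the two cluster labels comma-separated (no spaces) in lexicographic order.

iteration 1: select I,M (d=4); attach at lengths (2, 2); label the merged cluster IM
  updated: d(F,IM)=21, d(IM,X)=22
iteration 2: select F,X (d=7); attach at lengths (7/2, 7/2); label the merged cluster FX
  updated: d(FX,IM)=43/2
iteration 3: select FX,IM (d=43/2); attach at lengths (29/4, 35/4); label the merged cluster FIMX
final tree: ((F:7/2,X:7/2):29/4,(I:2,M:2):35/4)
total length: 27

F,X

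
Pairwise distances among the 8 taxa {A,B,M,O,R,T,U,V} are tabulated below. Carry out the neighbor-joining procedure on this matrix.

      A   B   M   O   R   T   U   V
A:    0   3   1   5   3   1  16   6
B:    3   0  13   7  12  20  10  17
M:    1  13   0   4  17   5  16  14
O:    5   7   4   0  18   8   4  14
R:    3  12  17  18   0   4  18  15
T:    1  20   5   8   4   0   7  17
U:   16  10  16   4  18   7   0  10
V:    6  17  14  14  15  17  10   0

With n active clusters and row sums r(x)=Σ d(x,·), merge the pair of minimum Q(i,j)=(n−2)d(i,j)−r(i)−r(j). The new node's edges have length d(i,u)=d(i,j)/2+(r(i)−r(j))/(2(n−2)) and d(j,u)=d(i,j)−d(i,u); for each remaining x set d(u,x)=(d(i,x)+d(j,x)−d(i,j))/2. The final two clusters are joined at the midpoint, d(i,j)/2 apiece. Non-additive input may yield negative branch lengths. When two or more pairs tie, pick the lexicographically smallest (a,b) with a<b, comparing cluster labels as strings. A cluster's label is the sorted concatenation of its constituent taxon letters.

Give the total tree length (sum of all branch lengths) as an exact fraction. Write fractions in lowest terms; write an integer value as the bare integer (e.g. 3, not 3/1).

iteration 1: select R,T (d=4, Q=-125); attach at lengths (49/12, -1/12); label the merged cluster RT
  updated: d(A,RT)=0, d(B,RT)=14, d(M,RT)=9, d(O,RT)=11, d(RT,U)=21/2, d(RT,V)=14
iteration 2: select O,U (d=4, Q=-183/2); attach at lengths (-3/20, 83/20); label the merged cluster OU
  updated: d(A,OU)=17/2, d(B,OU)=13/2, d(M,OU)=8, d(OU,RT)=35/4, d(OU,V)=10
iteration 3: select B,OU (d=13/2, Q=-277/4); attach at lengths (151/32, 57/32); label the merged cluster BOU
  updated: d(A,BOU)=5/2, d(BOU,M)=29/4, d(BOU,RT)=65/8, d(BOU,V)=41/4
iteration 4: select BOU,V (d=41/4, Q=-333/8); attach at lengths (39/16, 125/16); label the merged cluster BOUV
  updated: d(A,BOUV)=-7/8, d(BOUV,M)=11/2, d(BOUV,RT)=95/16
iteration 5: select A,RT (d=0, Q=-241/16); attach at lengths (-237/64, 237/64); label the merged cluster ART
  updated: d(ART,BOUV)=81/32, d(ART,M)=5
iteration 6: select ART,BOUV (d=81/32, Q=-417/32); attach at lengths (65/64, 97/64); label the merged cluster ABORTUV
  updated: d(ABORTUV,M)=255/64
iteration 7: select ABORTUV,M (d=255/64); attach at lengths (255/128, 255/128); label the merged cluster ABMORTUV
final tree: (((A:-237/64,(R:49/12,T:-1/12):237/64):65/64,((B:151/32,(O:-3/20,U:83/20):57/32):39/16,V:125/16):97/64):255/128,M:255/128)
total length: 2001/64

2001/64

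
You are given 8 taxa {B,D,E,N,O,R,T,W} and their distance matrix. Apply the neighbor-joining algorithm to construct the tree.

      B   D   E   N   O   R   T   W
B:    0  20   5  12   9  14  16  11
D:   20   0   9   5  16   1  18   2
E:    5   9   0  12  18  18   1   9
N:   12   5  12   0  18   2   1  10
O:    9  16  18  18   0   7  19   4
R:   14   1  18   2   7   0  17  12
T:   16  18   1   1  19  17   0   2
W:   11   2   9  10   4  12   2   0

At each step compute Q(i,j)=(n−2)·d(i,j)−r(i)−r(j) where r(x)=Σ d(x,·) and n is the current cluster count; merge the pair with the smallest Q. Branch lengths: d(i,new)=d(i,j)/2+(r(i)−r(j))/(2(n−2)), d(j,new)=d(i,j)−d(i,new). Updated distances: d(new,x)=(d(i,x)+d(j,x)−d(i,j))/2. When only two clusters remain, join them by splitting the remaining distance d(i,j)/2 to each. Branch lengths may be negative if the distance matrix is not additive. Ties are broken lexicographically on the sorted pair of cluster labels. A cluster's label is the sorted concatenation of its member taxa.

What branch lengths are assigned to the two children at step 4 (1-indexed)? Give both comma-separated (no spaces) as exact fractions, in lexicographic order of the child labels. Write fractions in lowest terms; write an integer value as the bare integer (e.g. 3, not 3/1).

1. join E+T (d=1, Q=-140) ⇒ ET; edges |E|=1/3, |T|=2/3
  updated: d(B,ET)=10, d(D,ET)=13, d(ET,N)=6, d(ET,O)=18, d(ET,R)=17, d(ET,W)=5
2. join D+R (d=1, Q=-105) ⇒ DR; edges |D|=9/10, |R|=1/10
  updated: d(B,DR)=33/2, d(DR,ET)=29/2, d(DR,N)=3, d(DR,O)=11, d(DR,W)=13/2
3. join DR+N (d=3, Q=-177/2) ⇒ DNR; edges |DR|=29/16, |N|=19/16
  updated: d(B,DNR)=51/4, d(DNR,ET)=35/4, d(DNR,O)=13, d(DNR,W)=27/4
4. join B+O (d=9, Q=-239/4) ⇒ BO; edges |B|=103/24, |O|=113/24
  updated: d(BO,DNR)=67/8, d(BO,ET)=19/2, d(BO,W)=3
5. join BO+W (d=3, Q=-237/8) ⇒ BOW; edges |BO|=97/32, |W|=-1/32
  updated: d(BOW,DNR)=97/16, d(BOW,ET)=23/4
6. join BOW+DNR (d=97/16, Q=-329/16) ⇒ BDNORW; edges |BOW|=49/32, |DNR|=145/32
  updated: d(BDNORW,ET)=135/32
7. join BDNORW+ET (d=135/32) ⇒ BDENORTW; edges |BDNORW|=135/64, |ET|=135/64
final tree: ((((B:103/24,O:113/24):97/32,W:-1/32):49/32,((D:9/10,R:1/10):29/16,N:19/16):145/32):135/64,(E:1/3,T:2/3):135/64)
total length: 873/32

103/24,113/24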